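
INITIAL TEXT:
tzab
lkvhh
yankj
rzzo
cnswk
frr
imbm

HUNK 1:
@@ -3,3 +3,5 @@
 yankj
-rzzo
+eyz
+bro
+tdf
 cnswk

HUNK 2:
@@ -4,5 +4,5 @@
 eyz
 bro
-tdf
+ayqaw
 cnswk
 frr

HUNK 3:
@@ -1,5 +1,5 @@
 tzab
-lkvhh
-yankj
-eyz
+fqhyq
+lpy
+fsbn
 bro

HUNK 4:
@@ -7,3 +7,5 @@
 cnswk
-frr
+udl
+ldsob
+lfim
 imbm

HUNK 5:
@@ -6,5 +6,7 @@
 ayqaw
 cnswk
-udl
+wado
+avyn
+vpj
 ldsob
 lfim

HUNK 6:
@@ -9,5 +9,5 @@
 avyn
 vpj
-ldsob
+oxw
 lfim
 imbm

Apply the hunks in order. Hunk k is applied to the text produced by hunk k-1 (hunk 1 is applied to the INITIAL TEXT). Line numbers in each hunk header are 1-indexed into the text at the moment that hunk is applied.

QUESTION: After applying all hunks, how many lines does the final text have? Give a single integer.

Answer: 13

Derivation:
Hunk 1: at line 3 remove [rzzo] add [eyz,bro,tdf] -> 9 lines: tzab lkvhh yankj eyz bro tdf cnswk frr imbm
Hunk 2: at line 4 remove [tdf] add [ayqaw] -> 9 lines: tzab lkvhh yankj eyz bro ayqaw cnswk frr imbm
Hunk 3: at line 1 remove [lkvhh,yankj,eyz] add [fqhyq,lpy,fsbn] -> 9 lines: tzab fqhyq lpy fsbn bro ayqaw cnswk frr imbm
Hunk 4: at line 7 remove [frr] add [udl,ldsob,lfim] -> 11 lines: tzab fqhyq lpy fsbn bro ayqaw cnswk udl ldsob lfim imbm
Hunk 5: at line 6 remove [udl] add [wado,avyn,vpj] -> 13 lines: tzab fqhyq lpy fsbn bro ayqaw cnswk wado avyn vpj ldsob lfim imbm
Hunk 6: at line 9 remove [ldsob] add [oxw] -> 13 lines: tzab fqhyq lpy fsbn bro ayqaw cnswk wado avyn vpj oxw lfim imbm
Final line count: 13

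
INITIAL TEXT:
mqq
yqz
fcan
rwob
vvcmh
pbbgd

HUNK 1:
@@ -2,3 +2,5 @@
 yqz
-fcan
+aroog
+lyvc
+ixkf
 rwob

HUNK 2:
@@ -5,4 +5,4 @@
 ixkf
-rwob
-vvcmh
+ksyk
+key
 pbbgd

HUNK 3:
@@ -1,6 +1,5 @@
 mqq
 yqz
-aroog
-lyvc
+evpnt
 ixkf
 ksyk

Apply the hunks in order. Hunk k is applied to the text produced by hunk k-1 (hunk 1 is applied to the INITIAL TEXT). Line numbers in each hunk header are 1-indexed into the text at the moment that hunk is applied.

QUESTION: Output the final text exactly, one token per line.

Hunk 1: at line 2 remove [fcan] add [aroog,lyvc,ixkf] -> 8 lines: mqq yqz aroog lyvc ixkf rwob vvcmh pbbgd
Hunk 2: at line 5 remove [rwob,vvcmh] add [ksyk,key] -> 8 lines: mqq yqz aroog lyvc ixkf ksyk key pbbgd
Hunk 3: at line 1 remove [aroog,lyvc] add [evpnt] -> 7 lines: mqq yqz evpnt ixkf ksyk key pbbgd

Answer: mqq
yqz
evpnt
ixkf
ksyk
key
pbbgd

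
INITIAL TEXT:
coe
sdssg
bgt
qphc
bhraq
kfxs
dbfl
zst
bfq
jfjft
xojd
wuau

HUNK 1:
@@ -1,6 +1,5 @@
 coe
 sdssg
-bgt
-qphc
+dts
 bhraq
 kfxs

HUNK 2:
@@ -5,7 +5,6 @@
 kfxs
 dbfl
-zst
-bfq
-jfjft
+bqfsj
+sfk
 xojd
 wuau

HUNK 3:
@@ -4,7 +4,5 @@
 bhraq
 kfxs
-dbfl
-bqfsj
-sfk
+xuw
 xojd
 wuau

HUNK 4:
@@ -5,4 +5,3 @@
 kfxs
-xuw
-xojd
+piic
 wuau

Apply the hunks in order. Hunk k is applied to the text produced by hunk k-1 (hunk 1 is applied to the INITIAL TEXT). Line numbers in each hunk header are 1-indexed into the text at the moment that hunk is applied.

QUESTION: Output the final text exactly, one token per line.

Hunk 1: at line 1 remove [bgt,qphc] add [dts] -> 11 lines: coe sdssg dts bhraq kfxs dbfl zst bfq jfjft xojd wuau
Hunk 2: at line 5 remove [zst,bfq,jfjft] add [bqfsj,sfk] -> 10 lines: coe sdssg dts bhraq kfxs dbfl bqfsj sfk xojd wuau
Hunk 3: at line 4 remove [dbfl,bqfsj,sfk] add [xuw] -> 8 lines: coe sdssg dts bhraq kfxs xuw xojd wuau
Hunk 4: at line 5 remove [xuw,xojd] add [piic] -> 7 lines: coe sdssg dts bhraq kfxs piic wuau

Answer: coe
sdssg
dts
bhraq
kfxs
piic
wuau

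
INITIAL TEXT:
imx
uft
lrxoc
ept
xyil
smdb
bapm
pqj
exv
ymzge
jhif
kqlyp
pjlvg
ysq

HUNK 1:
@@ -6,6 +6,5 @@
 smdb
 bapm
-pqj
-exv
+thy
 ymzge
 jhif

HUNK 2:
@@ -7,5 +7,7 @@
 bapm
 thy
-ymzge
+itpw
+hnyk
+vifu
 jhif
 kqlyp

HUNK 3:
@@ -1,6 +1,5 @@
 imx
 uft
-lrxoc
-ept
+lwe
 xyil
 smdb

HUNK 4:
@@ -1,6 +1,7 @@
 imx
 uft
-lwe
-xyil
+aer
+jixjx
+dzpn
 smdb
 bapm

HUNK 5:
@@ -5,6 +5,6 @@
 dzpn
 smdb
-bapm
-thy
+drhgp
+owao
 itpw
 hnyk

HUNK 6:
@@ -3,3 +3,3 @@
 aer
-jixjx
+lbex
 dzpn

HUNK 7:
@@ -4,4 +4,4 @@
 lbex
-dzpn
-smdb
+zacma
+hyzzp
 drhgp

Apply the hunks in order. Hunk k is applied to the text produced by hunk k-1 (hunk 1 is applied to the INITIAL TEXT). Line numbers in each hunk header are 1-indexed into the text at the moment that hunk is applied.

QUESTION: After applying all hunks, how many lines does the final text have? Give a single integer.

Answer: 15

Derivation:
Hunk 1: at line 6 remove [pqj,exv] add [thy] -> 13 lines: imx uft lrxoc ept xyil smdb bapm thy ymzge jhif kqlyp pjlvg ysq
Hunk 2: at line 7 remove [ymzge] add [itpw,hnyk,vifu] -> 15 lines: imx uft lrxoc ept xyil smdb bapm thy itpw hnyk vifu jhif kqlyp pjlvg ysq
Hunk 3: at line 1 remove [lrxoc,ept] add [lwe] -> 14 lines: imx uft lwe xyil smdb bapm thy itpw hnyk vifu jhif kqlyp pjlvg ysq
Hunk 4: at line 1 remove [lwe,xyil] add [aer,jixjx,dzpn] -> 15 lines: imx uft aer jixjx dzpn smdb bapm thy itpw hnyk vifu jhif kqlyp pjlvg ysq
Hunk 5: at line 5 remove [bapm,thy] add [drhgp,owao] -> 15 lines: imx uft aer jixjx dzpn smdb drhgp owao itpw hnyk vifu jhif kqlyp pjlvg ysq
Hunk 6: at line 3 remove [jixjx] add [lbex] -> 15 lines: imx uft aer lbex dzpn smdb drhgp owao itpw hnyk vifu jhif kqlyp pjlvg ysq
Hunk 7: at line 4 remove [dzpn,smdb] add [zacma,hyzzp] -> 15 lines: imx uft aer lbex zacma hyzzp drhgp owao itpw hnyk vifu jhif kqlyp pjlvg ysq
Final line count: 15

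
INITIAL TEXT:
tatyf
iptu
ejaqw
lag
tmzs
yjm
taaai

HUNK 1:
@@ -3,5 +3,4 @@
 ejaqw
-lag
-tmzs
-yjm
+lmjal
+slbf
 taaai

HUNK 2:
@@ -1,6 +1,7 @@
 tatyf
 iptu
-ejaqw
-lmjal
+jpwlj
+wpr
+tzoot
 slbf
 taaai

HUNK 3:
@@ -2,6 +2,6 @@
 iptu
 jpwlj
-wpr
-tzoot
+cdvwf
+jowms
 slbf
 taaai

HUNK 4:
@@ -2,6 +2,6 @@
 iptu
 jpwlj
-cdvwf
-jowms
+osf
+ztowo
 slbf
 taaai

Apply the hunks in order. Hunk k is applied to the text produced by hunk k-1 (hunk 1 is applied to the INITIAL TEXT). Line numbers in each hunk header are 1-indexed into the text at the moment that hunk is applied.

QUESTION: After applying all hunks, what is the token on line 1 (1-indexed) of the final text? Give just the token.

Answer: tatyf

Derivation:
Hunk 1: at line 3 remove [lag,tmzs,yjm] add [lmjal,slbf] -> 6 lines: tatyf iptu ejaqw lmjal slbf taaai
Hunk 2: at line 1 remove [ejaqw,lmjal] add [jpwlj,wpr,tzoot] -> 7 lines: tatyf iptu jpwlj wpr tzoot slbf taaai
Hunk 3: at line 2 remove [wpr,tzoot] add [cdvwf,jowms] -> 7 lines: tatyf iptu jpwlj cdvwf jowms slbf taaai
Hunk 4: at line 2 remove [cdvwf,jowms] add [osf,ztowo] -> 7 lines: tatyf iptu jpwlj osf ztowo slbf taaai
Final line 1: tatyf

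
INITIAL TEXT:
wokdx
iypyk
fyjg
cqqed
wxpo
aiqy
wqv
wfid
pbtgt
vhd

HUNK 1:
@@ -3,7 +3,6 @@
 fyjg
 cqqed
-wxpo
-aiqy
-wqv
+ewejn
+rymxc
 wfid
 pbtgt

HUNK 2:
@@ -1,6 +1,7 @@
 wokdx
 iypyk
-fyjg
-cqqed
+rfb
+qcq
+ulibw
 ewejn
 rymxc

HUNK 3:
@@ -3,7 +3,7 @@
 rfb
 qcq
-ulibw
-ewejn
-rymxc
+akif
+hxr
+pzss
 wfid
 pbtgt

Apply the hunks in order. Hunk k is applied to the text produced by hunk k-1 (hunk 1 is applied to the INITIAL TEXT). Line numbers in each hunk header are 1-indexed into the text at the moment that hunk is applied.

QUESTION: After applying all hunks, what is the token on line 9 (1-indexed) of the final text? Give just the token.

Hunk 1: at line 3 remove [wxpo,aiqy,wqv] add [ewejn,rymxc] -> 9 lines: wokdx iypyk fyjg cqqed ewejn rymxc wfid pbtgt vhd
Hunk 2: at line 1 remove [fyjg,cqqed] add [rfb,qcq,ulibw] -> 10 lines: wokdx iypyk rfb qcq ulibw ewejn rymxc wfid pbtgt vhd
Hunk 3: at line 3 remove [ulibw,ewejn,rymxc] add [akif,hxr,pzss] -> 10 lines: wokdx iypyk rfb qcq akif hxr pzss wfid pbtgt vhd
Final line 9: pbtgt

Answer: pbtgt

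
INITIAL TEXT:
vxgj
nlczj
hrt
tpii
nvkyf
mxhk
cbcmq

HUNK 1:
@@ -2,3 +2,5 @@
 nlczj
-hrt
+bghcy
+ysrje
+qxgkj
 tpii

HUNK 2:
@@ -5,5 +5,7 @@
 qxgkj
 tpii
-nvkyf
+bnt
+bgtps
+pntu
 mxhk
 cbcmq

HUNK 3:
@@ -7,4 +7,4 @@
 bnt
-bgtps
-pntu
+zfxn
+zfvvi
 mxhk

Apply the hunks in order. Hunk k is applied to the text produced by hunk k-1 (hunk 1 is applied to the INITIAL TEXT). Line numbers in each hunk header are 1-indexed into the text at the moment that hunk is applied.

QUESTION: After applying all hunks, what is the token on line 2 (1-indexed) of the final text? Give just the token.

Answer: nlczj

Derivation:
Hunk 1: at line 2 remove [hrt] add [bghcy,ysrje,qxgkj] -> 9 lines: vxgj nlczj bghcy ysrje qxgkj tpii nvkyf mxhk cbcmq
Hunk 2: at line 5 remove [nvkyf] add [bnt,bgtps,pntu] -> 11 lines: vxgj nlczj bghcy ysrje qxgkj tpii bnt bgtps pntu mxhk cbcmq
Hunk 3: at line 7 remove [bgtps,pntu] add [zfxn,zfvvi] -> 11 lines: vxgj nlczj bghcy ysrje qxgkj tpii bnt zfxn zfvvi mxhk cbcmq
Final line 2: nlczj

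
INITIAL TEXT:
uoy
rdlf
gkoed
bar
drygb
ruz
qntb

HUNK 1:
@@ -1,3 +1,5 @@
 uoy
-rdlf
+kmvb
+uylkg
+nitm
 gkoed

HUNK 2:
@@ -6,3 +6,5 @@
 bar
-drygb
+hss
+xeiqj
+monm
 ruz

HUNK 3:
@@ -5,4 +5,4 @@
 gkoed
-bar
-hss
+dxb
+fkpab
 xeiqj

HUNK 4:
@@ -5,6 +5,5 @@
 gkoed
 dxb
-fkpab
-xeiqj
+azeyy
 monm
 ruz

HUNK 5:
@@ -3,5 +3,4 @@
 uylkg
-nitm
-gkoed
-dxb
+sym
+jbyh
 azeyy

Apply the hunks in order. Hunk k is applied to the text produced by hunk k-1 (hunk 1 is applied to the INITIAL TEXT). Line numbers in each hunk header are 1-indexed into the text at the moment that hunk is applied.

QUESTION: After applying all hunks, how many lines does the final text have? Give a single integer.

Answer: 9

Derivation:
Hunk 1: at line 1 remove [rdlf] add [kmvb,uylkg,nitm] -> 9 lines: uoy kmvb uylkg nitm gkoed bar drygb ruz qntb
Hunk 2: at line 6 remove [drygb] add [hss,xeiqj,monm] -> 11 lines: uoy kmvb uylkg nitm gkoed bar hss xeiqj monm ruz qntb
Hunk 3: at line 5 remove [bar,hss] add [dxb,fkpab] -> 11 lines: uoy kmvb uylkg nitm gkoed dxb fkpab xeiqj monm ruz qntb
Hunk 4: at line 5 remove [fkpab,xeiqj] add [azeyy] -> 10 lines: uoy kmvb uylkg nitm gkoed dxb azeyy monm ruz qntb
Hunk 5: at line 3 remove [nitm,gkoed,dxb] add [sym,jbyh] -> 9 lines: uoy kmvb uylkg sym jbyh azeyy monm ruz qntb
Final line count: 9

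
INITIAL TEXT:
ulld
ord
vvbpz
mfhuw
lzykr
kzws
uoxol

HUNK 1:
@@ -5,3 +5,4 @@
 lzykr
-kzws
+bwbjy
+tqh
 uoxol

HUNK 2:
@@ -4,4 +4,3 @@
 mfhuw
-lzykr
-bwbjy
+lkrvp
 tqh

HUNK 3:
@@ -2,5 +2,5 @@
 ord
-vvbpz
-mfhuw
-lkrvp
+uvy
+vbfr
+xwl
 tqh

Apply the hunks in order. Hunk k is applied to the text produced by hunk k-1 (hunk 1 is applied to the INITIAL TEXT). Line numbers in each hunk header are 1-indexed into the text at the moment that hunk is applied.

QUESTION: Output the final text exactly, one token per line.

Answer: ulld
ord
uvy
vbfr
xwl
tqh
uoxol

Derivation:
Hunk 1: at line 5 remove [kzws] add [bwbjy,tqh] -> 8 lines: ulld ord vvbpz mfhuw lzykr bwbjy tqh uoxol
Hunk 2: at line 4 remove [lzykr,bwbjy] add [lkrvp] -> 7 lines: ulld ord vvbpz mfhuw lkrvp tqh uoxol
Hunk 3: at line 2 remove [vvbpz,mfhuw,lkrvp] add [uvy,vbfr,xwl] -> 7 lines: ulld ord uvy vbfr xwl tqh uoxol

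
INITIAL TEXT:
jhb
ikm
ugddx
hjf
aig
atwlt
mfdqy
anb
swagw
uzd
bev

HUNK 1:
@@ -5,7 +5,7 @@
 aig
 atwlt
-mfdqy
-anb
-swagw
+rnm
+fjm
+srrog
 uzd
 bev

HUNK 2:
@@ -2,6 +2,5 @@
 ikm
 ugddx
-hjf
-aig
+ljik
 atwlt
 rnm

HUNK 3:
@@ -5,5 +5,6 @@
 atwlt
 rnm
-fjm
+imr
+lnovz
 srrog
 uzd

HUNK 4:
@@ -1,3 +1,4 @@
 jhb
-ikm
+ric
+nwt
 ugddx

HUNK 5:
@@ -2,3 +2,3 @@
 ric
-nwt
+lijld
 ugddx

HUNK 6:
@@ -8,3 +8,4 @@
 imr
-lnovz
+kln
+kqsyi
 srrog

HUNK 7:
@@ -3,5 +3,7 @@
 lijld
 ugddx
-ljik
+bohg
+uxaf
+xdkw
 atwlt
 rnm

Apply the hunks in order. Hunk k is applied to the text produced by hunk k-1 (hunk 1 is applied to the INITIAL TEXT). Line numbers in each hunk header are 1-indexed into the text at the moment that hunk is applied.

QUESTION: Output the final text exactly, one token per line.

Answer: jhb
ric
lijld
ugddx
bohg
uxaf
xdkw
atwlt
rnm
imr
kln
kqsyi
srrog
uzd
bev

Derivation:
Hunk 1: at line 5 remove [mfdqy,anb,swagw] add [rnm,fjm,srrog] -> 11 lines: jhb ikm ugddx hjf aig atwlt rnm fjm srrog uzd bev
Hunk 2: at line 2 remove [hjf,aig] add [ljik] -> 10 lines: jhb ikm ugddx ljik atwlt rnm fjm srrog uzd bev
Hunk 3: at line 5 remove [fjm] add [imr,lnovz] -> 11 lines: jhb ikm ugddx ljik atwlt rnm imr lnovz srrog uzd bev
Hunk 4: at line 1 remove [ikm] add [ric,nwt] -> 12 lines: jhb ric nwt ugddx ljik atwlt rnm imr lnovz srrog uzd bev
Hunk 5: at line 2 remove [nwt] add [lijld] -> 12 lines: jhb ric lijld ugddx ljik atwlt rnm imr lnovz srrog uzd bev
Hunk 6: at line 8 remove [lnovz] add [kln,kqsyi] -> 13 lines: jhb ric lijld ugddx ljik atwlt rnm imr kln kqsyi srrog uzd bev
Hunk 7: at line 3 remove [ljik] add [bohg,uxaf,xdkw] -> 15 lines: jhb ric lijld ugddx bohg uxaf xdkw atwlt rnm imr kln kqsyi srrog uzd bev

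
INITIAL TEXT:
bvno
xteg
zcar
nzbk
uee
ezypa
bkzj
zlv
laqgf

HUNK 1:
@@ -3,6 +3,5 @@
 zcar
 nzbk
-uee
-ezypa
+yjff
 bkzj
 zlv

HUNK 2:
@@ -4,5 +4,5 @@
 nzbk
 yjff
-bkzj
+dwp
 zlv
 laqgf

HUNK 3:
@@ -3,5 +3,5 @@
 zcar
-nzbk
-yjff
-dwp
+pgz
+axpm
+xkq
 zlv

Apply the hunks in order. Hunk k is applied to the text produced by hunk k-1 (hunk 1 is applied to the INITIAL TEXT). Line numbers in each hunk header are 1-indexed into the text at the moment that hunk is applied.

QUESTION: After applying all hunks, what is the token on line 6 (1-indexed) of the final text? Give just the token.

Answer: xkq

Derivation:
Hunk 1: at line 3 remove [uee,ezypa] add [yjff] -> 8 lines: bvno xteg zcar nzbk yjff bkzj zlv laqgf
Hunk 2: at line 4 remove [bkzj] add [dwp] -> 8 lines: bvno xteg zcar nzbk yjff dwp zlv laqgf
Hunk 3: at line 3 remove [nzbk,yjff,dwp] add [pgz,axpm,xkq] -> 8 lines: bvno xteg zcar pgz axpm xkq zlv laqgf
Final line 6: xkq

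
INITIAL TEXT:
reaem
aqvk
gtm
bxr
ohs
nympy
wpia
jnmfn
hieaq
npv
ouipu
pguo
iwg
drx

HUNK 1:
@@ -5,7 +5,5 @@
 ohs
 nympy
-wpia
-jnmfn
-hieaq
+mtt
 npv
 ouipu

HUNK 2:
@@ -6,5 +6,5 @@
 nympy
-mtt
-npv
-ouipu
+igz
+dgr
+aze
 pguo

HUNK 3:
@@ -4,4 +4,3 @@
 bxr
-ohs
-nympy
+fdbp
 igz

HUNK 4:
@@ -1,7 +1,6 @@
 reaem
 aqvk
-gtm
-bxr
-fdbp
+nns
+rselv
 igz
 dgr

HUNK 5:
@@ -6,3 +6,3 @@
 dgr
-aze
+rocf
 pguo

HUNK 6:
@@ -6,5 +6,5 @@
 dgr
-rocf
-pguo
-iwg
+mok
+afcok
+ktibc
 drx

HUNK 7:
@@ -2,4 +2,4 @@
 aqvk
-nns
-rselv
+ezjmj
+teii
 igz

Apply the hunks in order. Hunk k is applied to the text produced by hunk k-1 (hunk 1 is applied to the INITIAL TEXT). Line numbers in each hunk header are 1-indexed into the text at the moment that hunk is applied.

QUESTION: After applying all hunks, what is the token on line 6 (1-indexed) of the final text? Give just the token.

Answer: dgr

Derivation:
Hunk 1: at line 5 remove [wpia,jnmfn,hieaq] add [mtt] -> 12 lines: reaem aqvk gtm bxr ohs nympy mtt npv ouipu pguo iwg drx
Hunk 2: at line 6 remove [mtt,npv,ouipu] add [igz,dgr,aze] -> 12 lines: reaem aqvk gtm bxr ohs nympy igz dgr aze pguo iwg drx
Hunk 3: at line 4 remove [ohs,nympy] add [fdbp] -> 11 lines: reaem aqvk gtm bxr fdbp igz dgr aze pguo iwg drx
Hunk 4: at line 1 remove [gtm,bxr,fdbp] add [nns,rselv] -> 10 lines: reaem aqvk nns rselv igz dgr aze pguo iwg drx
Hunk 5: at line 6 remove [aze] add [rocf] -> 10 lines: reaem aqvk nns rselv igz dgr rocf pguo iwg drx
Hunk 6: at line 6 remove [rocf,pguo,iwg] add [mok,afcok,ktibc] -> 10 lines: reaem aqvk nns rselv igz dgr mok afcok ktibc drx
Hunk 7: at line 2 remove [nns,rselv] add [ezjmj,teii] -> 10 lines: reaem aqvk ezjmj teii igz dgr mok afcok ktibc drx
Final line 6: dgr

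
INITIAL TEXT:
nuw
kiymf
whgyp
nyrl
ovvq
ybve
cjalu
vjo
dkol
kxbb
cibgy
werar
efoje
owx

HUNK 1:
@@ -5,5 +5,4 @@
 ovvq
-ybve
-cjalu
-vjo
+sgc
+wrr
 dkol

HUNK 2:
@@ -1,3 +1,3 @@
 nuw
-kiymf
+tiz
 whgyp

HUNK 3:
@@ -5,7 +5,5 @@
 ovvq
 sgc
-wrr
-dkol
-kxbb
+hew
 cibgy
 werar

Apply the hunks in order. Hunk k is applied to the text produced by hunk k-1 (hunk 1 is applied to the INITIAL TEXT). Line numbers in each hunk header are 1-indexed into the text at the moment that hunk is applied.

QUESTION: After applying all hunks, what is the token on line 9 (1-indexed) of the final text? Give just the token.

Hunk 1: at line 5 remove [ybve,cjalu,vjo] add [sgc,wrr] -> 13 lines: nuw kiymf whgyp nyrl ovvq sgc wrr dkol kxbb cibgy werar efoje owx
Hunk 2: at line 1 remove [kiymf] add [tiz] -> 13 lines: nuw tiz whgyp nyrl ovvq sgc wrr dkol kxbb cibgy werar efoje owx
Hunk 3: at line 5 remove [wrr,dkol,kxbb] add [hew] -> 11 lines: nuw tiz whgyp nyrl ovvq sgc hew cibgy werar efoje owx
Final line 9: werar

Answer: werar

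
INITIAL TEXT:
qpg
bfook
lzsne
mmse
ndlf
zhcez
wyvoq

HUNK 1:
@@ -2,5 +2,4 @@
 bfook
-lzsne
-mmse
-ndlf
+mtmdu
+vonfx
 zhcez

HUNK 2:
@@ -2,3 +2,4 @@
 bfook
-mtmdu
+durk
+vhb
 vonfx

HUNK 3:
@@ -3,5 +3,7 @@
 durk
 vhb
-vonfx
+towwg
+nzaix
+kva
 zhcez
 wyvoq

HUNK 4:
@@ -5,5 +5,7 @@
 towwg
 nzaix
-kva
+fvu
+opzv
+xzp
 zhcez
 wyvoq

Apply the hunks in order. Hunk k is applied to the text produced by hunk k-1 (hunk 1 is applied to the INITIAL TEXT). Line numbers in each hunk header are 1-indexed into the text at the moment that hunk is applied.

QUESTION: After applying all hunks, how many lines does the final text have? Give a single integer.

Answer: 11

Derivation:
Hunk 1: at line 2 remove [lzsne,mmse,ndlf] add [mtmdu,vonfx] -> 6 lines: qpg bfook mtmdu vonfx zhcez wyvoq
Hunk 2: at line 2 remove [mtmdu] add [durk,vhb] -> 7 lines: qpg bfook durk vhb vonfx zhcez wyvoq
Hunk 3: at line 3 remove [vonfx] add [towwg,nzaix,kva] -> 9 lines: qpg bfook durk vhb towwg nzaix kva zhcez wyvoq
Hunk 4: at line 5 remove [kva] add [fvu,opzv,xzp] -> 11 lines: qpg bfook durk vhb towwg nzaix fvu opzv xzp zhcez wyvoq
Final line count: 11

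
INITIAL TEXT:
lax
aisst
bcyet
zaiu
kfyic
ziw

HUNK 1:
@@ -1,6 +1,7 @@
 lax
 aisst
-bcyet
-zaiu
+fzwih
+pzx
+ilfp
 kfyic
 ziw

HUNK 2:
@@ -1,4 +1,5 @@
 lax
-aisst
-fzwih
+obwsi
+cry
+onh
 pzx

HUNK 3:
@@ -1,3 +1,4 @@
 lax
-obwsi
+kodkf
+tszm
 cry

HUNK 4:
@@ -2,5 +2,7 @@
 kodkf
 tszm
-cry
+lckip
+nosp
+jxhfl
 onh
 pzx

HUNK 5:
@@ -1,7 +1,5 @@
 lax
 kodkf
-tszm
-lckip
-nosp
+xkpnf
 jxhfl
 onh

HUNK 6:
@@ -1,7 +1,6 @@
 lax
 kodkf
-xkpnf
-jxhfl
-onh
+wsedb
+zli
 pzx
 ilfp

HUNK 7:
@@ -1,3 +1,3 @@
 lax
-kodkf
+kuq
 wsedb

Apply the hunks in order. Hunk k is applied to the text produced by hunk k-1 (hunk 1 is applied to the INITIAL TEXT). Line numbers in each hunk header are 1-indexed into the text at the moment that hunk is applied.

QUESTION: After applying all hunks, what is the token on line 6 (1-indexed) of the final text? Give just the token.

Hunk 1: at line 1 remove [bcyet,zaiu] add [fzwih,pzx,ilfp] -> 7 lines: lax aisst fzwih pzx ilfp kfyic ziw
Hunk 2: at line 1 remove [aisst,fzwih] add [obwsi,cry,onh] -> 8 lines: lax obwsi cry onh pzx ilfp kfyic ziw
Hunk 3: at line 1 remove [obwsi] add [kodkf,tszm] -> 9 lines: lax kodkf tszm cry onh pzx ilfp kfyic ziw
Hunk 4: at line 2 remove [cry] add [lckip,nosp,jxhfl] -> 11 lines: lax kodkf tszm lckip nosp jxhfl onh pzx ilfp kfyic ziw
Hunk 5: at line 1 remove [tszm,lckip,nosp] add [xkpnf] -> 9 lines: lax kodkf xkpnf jxhfl onh pzx ilfp kfyic ziw
Hunk 6: at line 1 remove [xkpnf,jxhfl,onh] add [wsedb,zli] -> 8 lines: lax kodkf wsedb zli pzx ilfp kfyic ziw
Hunk 7: at line 1 remove [kodkf] add [kuq] -> 8 lines: lax kuq wsedb zli pzx ilfp kfyic ziw
Final line 6: ilfp

Answer: ilfp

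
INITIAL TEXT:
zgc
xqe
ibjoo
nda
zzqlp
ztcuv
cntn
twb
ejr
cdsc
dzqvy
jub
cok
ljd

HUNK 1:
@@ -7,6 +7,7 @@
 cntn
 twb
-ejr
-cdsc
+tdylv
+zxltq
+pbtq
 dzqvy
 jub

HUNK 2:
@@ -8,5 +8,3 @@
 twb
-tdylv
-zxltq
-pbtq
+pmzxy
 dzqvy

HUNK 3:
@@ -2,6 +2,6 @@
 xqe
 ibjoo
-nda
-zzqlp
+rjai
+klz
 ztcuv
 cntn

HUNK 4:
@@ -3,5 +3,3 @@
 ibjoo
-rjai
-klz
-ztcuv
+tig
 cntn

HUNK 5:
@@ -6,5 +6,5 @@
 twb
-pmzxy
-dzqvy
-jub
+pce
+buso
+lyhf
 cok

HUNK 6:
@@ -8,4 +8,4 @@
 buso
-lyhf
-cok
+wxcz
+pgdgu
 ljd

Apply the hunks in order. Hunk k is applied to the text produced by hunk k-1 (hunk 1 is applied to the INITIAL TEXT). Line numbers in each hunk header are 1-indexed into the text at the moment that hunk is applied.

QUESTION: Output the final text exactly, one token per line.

Answer: zgc
xqe
ibjoo
tig
cntn
twb
pce
buso
wxcz
pgdgu
ljd

Derivation:
Hunk 1: at line 7 remove [ejr,cdsc] add [tdylv,zxltq,pbtq] -> 15 lines: zgc xqe ibjoo nda zzqlp ztcuv cntn twb tdylv zxltq pbtq dzqvy jub cok ljd
Hunk 2: at line 8 remove [tdylv,zxltq,pbtq] add [pmzxy] -> 13 lines: zgc xqe ibjoo nda zzqlp ztcuv cntn twb pmzxy dzqvy jub cok ljd
Hunk 3: at line 2 remove [nda,zzqlp] add [rjai,klz] -> 13 lines: zgc xqe ibjoo rjai klz ztcuv cntn twb pmzxy dzqvy jub cok ljd
Hunk 4: at line 3 remove [rjai,klz,ztcuv] add [tig] -> 11 lines: zgc xqe ibjoo tig cntn twb pmzxy dzqvy jub cok ljd
Hunk 5: at line 6 remove [pmzxy,dzqvy,jub] add [pce,buso,lyhf] -> 11 lines: zgc xqe ibjoo tig cntn twb pce buso lyhf cok ljd
Hunk 6: at line 8 remove [lyhf,cok] add [wxcz,pgdgu] -> 11 lines: zgc xqe ibjoo tig cntn twb pce buso wxcz pgdgu ljd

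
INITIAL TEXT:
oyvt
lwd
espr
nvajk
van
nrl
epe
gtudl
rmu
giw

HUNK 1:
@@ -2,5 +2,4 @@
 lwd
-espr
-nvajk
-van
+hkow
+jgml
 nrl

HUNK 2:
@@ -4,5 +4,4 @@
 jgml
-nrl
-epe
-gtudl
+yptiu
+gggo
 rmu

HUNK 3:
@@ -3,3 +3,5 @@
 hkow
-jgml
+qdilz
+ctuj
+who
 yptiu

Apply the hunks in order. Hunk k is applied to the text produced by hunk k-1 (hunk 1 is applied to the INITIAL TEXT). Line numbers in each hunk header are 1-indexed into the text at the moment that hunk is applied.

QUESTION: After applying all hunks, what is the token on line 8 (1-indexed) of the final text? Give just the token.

Hunk 1: at line 2 remove [espr,nvajk,van] add [hkow,jgml] -> 9 lines: oyvt lwd hkow jgml nrl epe gtudl rmu giw
Hunk 2: at line 4 remove [nrl,epe,gtudl] add [yptiu,gggo] -> 8 lines: oyvt lwd hkow jgml yptiu gggo rmu giw
Hunk 3: at line 3 remove [jgml] add [qdilz,ctuj,who] -> 10 lines: oyvt lwd hkow qdilz ctuj who yptiu gggo rmu giw
Final line 8: gggo

Answer: gggo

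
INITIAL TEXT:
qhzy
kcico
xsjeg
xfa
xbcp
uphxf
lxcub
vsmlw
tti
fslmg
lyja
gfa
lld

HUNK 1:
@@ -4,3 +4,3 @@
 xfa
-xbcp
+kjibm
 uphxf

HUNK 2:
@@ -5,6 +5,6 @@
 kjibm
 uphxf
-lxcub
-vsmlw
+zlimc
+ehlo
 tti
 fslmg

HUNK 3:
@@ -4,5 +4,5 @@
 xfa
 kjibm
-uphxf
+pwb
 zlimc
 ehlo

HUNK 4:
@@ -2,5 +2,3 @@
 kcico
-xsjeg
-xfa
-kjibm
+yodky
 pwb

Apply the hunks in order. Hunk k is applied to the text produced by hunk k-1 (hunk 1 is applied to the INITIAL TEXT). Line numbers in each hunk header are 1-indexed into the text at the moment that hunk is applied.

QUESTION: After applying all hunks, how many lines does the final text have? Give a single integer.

Answer: 11

Derivation:
Hunk 1: at line 4 remove [xbcp] add [kjibm] -> 13 lines: qhzy kcico xsjeg xfa kjibm uphxf lxcub vsmlw tti fslmg lyja gfa lld
Hunk 2: at line 5 remove [lxcub,vsmlw] add [zlimc,ehlo] -> 13 lines: qhzy kcico xsjeg xfa kjibm uphxf zlimc ehlo tti fslmg lyja gfa lld
Hunk 3: at line 4 remove [uphxf] add [pwb] -> 13 lines: qhzy kcico xsjeg xfa kjibm pwb zlimc ehlo tti fslmg lyja gfa lld
Hunk 4: at line 2 remove [xsjeg,xfa,kjibm] add [yodky] -> 11 lines: qhzy kcico yodky pwb zlimc ehlo tti fslmg lyja gfa lld
Final line count: 11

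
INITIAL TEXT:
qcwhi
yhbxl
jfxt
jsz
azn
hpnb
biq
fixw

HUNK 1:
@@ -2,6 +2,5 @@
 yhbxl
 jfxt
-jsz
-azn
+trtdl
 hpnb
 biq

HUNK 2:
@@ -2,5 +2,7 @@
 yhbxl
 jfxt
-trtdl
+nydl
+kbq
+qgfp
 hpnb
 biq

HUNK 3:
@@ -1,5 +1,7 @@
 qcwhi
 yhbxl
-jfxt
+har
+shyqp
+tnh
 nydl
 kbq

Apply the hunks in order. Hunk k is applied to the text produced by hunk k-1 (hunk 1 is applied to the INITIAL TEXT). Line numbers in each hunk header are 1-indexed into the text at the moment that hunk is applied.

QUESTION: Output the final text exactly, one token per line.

Hunk 1: at line 2 remove [jsz,azn] add [trtdl] -> 7 lines: qcwhi yhbxl jfxt trtdl hpnb biq fixw
Hunk 2: at line 2 remove [trtdl] add [nydl,kbq,qgfp] -> 9 lines: qcwhi yhbxl jfxt nydl kbq qgfp hpnb biq fixw
Hunk 3: at line 1 remove [jfxt] add [har,shyqp,tnh] -> 11 lines: qcwhi yhbxl har shyqp tnh nydl kbq qgfp hpnb biq fixw

Answer: qcwhi
yhbxl
har
shyqp
tnh
nydl
kbq
qgfp
hpnb
biq
fixw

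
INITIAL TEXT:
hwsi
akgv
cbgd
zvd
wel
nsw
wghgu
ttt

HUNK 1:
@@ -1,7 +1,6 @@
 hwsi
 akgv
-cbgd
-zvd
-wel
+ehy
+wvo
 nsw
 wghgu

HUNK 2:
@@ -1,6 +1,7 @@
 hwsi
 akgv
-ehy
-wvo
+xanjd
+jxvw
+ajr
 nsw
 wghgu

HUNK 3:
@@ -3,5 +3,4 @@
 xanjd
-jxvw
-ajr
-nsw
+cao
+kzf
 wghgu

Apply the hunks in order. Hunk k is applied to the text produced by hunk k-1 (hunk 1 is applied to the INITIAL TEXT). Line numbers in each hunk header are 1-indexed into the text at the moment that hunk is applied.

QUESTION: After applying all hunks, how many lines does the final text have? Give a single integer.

Hunk 1: at line 1 remove [cbgd,zvd,wel] add [ehy,wvo] -> 7 lines: hwsi akgv ehy wvo nsw wghgu ttt
Hunk 2: at line 1 remove [ehy,wvo] add [xanjd,jxvw,ajr] -> 8 lines: hwsi akgv xanjd jxvw ajr nsw wghgu ttt
Hunk 3: at line 3 remove [jxvw,ajr,nsw] add [cao,kzf] -> 7 lines: hwsi akgv xanjd cao kzf wghgu ttt
Final line count: 7

Answer: 7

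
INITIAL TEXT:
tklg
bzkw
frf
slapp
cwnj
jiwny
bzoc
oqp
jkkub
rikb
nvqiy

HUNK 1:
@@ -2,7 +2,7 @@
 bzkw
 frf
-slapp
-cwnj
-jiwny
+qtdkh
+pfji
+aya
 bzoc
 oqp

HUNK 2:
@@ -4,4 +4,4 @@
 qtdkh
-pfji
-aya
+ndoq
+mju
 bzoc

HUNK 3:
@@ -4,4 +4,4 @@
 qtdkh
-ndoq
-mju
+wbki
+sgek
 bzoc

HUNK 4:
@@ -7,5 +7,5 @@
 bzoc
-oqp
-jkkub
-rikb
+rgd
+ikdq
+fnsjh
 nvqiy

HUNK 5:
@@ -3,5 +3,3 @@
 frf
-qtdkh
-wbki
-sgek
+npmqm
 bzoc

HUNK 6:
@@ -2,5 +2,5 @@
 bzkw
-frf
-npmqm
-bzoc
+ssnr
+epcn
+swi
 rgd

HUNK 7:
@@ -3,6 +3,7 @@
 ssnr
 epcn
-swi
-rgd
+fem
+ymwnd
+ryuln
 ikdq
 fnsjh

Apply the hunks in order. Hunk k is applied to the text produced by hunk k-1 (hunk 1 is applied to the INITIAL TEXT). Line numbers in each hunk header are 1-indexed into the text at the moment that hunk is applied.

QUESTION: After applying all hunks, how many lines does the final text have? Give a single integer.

Hunk 1: at line 2 remove [slapp,cwnj,jiwny] add [qtdkh,pfji,aya] -> 11 lines: tklg bzkw frf qtdkh pfji aya bzoc oqp jkkub rikb nvqiy
Hunk 2: at line 4 remove [pfji,aya] add [ndoq,mju] -> 11 lines: tklg bzkw frf qtdkh ndoq mju bzoc oqp jkkub rikb nvqiy
Hunk 3: at line 4 remove [ndoq,mju] add [wbki,sgek] -> 11 lines: tklg bzkw frf qtdkh wbki sgek bzoc oqp jkkub rikb nvqiy
Hunk 4: at line 7 remove [oqp,jkkub,rikb] add [rgd,ikdq,fnsjh] -> 11 lines: tklg bzkw frf qtdkh wbki sgek bzoc rgd ikdq fnsjh nvqiy
Hunk 5: at line 3 remove [qtdkh,wbki,sgek] add [npmqm] -> 9 lines: tklg bzkw frf npmqm bzoc rgd ikdq fnsjh nvqiy
Hunk 6: at line 2 remove [frf,npmqm,bzoc] add [ssnr,epcn,swi] -> 9 lines: tklg bzkw ssnr epcn swi rgd ikdq fnsjh nvqiy
Hunk 7: at line 3 remove [swi,rgd] add [fem,ymwnd,ryuln] -> 10 lines: tklg bzkw ssnr epcn fem ymwnd ryuln ikdq fnsjh nvqiy
Final line count: 10

Answer: 10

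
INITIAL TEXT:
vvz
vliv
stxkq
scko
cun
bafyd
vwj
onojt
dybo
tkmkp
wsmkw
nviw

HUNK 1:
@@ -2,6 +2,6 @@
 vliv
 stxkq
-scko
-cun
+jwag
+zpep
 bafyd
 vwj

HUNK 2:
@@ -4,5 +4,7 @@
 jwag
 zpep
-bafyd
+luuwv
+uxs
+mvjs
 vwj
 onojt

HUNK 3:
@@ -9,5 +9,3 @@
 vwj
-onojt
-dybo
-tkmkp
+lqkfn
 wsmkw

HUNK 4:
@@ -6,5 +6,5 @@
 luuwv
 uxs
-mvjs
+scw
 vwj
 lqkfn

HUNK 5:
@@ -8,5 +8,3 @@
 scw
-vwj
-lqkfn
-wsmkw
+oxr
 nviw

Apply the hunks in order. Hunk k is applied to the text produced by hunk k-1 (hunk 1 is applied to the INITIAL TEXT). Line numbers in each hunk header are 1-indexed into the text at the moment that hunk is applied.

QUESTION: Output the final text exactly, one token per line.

Answer: vvz
vliv
stxkq
jwag
zpep
luuwv
uxs
scw
oxr
nviw

Derivation:
Hunk 1: at line 2 remove [scko,cun] add [jwag,zpep] -> 12 lines: vvz vliv stxkq jwag zpep bafyd vwj onojt dybo tkmkp wsmkw nviw
Hunk 2: at line 4 remove [bafyd] add [luuwv,uxs,mvjs] -> 14 lines: vvz vliv stxkq jwag zpep luuwv uxs mvjs vwj onojt dybo tkmkp wsmkw nviw
Hunk 3: at line 9 remove [onojt,dybo,tkmkp] add [lqkfn] -> 12 lines: vvz vliv stxkq jwag zpep luuwv uxs mvjs vwj lqkfn wsmkw nviw
Hunk 4: at line 6 remove [mvjs] add [scw] -> 12 lines: vvz vliv stxkq jwag zpep luuwv uxs scw vwj lqkfn wsmkw nviw
Hunk 5: at line 8 remove [vwj,lqkfn,wsmkw] add [oxr] -> 10 lines: vvz vliv stxkq jwag zpep luuwv uxs scw oxr nviw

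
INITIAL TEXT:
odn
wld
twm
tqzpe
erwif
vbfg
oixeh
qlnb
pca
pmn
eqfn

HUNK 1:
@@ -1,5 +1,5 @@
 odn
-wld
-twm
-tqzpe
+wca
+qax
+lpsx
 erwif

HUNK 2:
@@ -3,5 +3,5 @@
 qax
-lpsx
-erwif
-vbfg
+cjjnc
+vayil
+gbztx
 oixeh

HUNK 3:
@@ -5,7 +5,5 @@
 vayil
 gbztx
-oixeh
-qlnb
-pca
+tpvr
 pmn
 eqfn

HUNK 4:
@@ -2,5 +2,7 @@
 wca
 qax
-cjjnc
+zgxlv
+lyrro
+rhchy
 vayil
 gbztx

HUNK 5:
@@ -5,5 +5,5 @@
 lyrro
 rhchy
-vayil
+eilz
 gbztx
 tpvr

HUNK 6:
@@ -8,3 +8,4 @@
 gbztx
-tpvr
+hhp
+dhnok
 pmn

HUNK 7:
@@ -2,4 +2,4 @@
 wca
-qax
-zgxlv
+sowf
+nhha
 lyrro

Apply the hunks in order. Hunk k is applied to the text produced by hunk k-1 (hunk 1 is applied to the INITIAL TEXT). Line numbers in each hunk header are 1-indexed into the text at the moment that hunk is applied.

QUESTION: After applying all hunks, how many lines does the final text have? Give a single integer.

Hunk 1: at line 1 remove [wld,twm,tqzpe] add [wca,qax,lpsx] -> 11 lines: odn wca qax lpsx erwif vbfg oixeh qlnb pca pmn eqfn
Hunk 2: at line 3 remove [lpsx,erwif,vbfg] add [cjjnc,vayil,gbztx] -> 11 lines: odn wca qax cjjnc vayil gbztx oixeh qlnb pca pmn eqfn
Hunk 3: at line 5 remove [oixeh,qlnb,pca] add [tpvr] -> 9 lines: odn wca qax cjjnc vayil gbztx tpvr pmn eqfn
Hunk 4: at line 2 remove [cjjnc] add [zgxlv,lyrro,rhchy] -> 11 lines: odn wca qax zgxlv lyrro rhchy vayil gbztx tpvr pmn eqfn
Hunk 5: at line 5 remove [vayil] add [eilz] -> 11 lines: odn wca qax zgxlv lyrro rhchy eilz gbztx tpvr pmn eqfn
Hunk 6: at line 8 remove [tpvr] add [hhp,dhnok] -> 12 lines: odn wca qax zgxlv lyrro rhchy eilz gbztx hhp dhnok pmn eqfn
Hunk 7: at line 2 remove [qax,zgxlv] add [sowf,nhha] -> 12 lines: odn wca sowf nhha lyrro rhchy eilz gbztx hhp dhnok pmn eqfn
Final line count: 12

Answer: 12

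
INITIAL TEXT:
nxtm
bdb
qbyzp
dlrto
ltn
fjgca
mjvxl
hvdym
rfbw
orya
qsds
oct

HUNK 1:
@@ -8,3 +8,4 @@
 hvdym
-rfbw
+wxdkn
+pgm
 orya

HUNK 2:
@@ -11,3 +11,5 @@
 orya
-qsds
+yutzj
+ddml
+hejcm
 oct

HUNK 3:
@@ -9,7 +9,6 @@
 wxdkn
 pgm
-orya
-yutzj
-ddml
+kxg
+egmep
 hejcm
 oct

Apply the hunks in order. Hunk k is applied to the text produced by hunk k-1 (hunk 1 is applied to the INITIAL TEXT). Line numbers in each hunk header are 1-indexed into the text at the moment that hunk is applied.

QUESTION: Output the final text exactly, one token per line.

Hunk 1: at line 8 remove [rfbw] add [wxdkn,pgm] -> 13 lines: nxtm bdb qbyzp dlrto ltn fjgca mjvxl hvdym wxdkn pgm orya qsds oct
Hunk 2: at line 11 remove [qsds] add [yutzj,ddml,hejcm] -> 15 lines: nxtm bdb qbyzp dlrto ltn fjgca mjvxl hvdym wxdkn pgm orya yutzj ddml hejcm oct
Hunk 3: at line 9 remove [orya,yutzj,ddml] add [kxg,egmep] -> 14 lines: nxtm bdb qbyzp dlrto ltn fjgca mjvxl hvdym wxdkn pgm kxg egmep hejcm oct

Answer: nxtm
bdb
qbyzp
dlrto
ltn
fjgca
mjvxl
hvdym
wxdkn
pgm
kxg
egmep
hejcm
oct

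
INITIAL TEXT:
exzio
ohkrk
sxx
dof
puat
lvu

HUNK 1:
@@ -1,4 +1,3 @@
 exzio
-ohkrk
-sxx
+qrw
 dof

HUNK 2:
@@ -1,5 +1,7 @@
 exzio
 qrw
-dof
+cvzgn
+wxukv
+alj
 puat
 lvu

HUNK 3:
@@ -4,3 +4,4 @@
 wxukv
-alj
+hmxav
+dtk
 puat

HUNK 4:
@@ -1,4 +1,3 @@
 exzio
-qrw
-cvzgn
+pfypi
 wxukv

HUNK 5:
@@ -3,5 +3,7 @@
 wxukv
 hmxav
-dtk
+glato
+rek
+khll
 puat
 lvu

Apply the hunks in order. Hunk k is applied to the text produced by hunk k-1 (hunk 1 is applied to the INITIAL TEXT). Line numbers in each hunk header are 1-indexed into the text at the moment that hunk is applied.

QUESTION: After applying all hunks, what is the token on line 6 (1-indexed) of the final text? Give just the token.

Hunk 1: at line 1 remove [ohkrk,sxx] add [qrw] -> 5 lines: exzio qrw dof puat lvu
Hunk 2: at line 1 remove [dof] add [cvzgn,wxukv,alj] -> 7 lines: exzio qrw cvzgn wxukv alj puat lvu
Hunk 3: at line 4 remove [alj] add [hmxav,dtk] -> 8 lines: exzio qrw cvzgn wxukv hmxav dtk puat lvu
Hunk 4: at line 1 remove [qrw,cvzgn] add [pfypi] -> 7 lines: exzio pfypi wxukv hmxav dtk puat lvu
Hunk 5: at line 3 remove [dtk] add [glato,rek,khll] -> 9 lines: exzio pfypi wxukv hmxav glato rek khll puat lvu
Final line 6: rek

Answer: rek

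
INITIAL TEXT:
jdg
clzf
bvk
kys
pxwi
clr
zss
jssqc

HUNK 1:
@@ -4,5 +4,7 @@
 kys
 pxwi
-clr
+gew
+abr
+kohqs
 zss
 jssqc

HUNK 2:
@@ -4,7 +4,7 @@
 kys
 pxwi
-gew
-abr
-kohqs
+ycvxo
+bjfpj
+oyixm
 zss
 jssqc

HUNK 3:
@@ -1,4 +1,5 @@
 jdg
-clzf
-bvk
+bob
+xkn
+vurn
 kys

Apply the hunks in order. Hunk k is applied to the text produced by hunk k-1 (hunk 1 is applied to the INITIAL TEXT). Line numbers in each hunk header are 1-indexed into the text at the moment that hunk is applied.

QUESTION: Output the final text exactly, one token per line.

Hunk 1: at line 4 remove [clr] add [gew,abr,kohqs] -> 10 lines: jdg clzf bvk kys pxwi gew abr kohqs zss jssqc
Hunk 2: at line 4 remove [gew,abr,kohqs] add [ycvxo,bjfpj,oyixm] -> 10 lines: jdg clzf bvk kys pxwi ycvxo bjfpj oyixm zss jssqc
Hunk 3: at line 1 remove [clzf,bvk] add [bob,xkn,vurn] -> 11 lines: jdg bob xkn vurn kys pxwi ycvxo bjfpj oyixm zss jssqc

Answer: jdg
bob
xkn
vurn
kys
pxwi
ycvxo
bjfpj
oyixm
zss
jssqc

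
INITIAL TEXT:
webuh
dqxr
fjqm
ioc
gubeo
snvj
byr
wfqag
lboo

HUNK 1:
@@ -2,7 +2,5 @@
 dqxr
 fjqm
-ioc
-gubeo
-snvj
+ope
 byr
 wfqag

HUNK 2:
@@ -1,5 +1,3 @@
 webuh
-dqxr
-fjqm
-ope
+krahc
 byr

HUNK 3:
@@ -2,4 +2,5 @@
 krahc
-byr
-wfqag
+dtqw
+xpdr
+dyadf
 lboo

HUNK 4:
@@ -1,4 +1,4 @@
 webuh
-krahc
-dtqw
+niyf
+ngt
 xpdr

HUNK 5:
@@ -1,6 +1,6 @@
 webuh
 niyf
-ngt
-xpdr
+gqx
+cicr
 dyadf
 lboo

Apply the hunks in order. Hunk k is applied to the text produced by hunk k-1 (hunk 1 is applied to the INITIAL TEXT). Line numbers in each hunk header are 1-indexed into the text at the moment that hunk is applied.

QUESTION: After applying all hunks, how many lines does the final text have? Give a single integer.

Hunk 1: at line 2 remove [ioc,gubeo,snvj] add [ope] -> 7 lines: webuh dqxr fjqm ope byr wfqag lboo
Hunk 2: at line 1 remove [dqxr,fjqm,ope] add [krahc] -> 5 lines: webuh krahc byr wfqag lboo
Hunk 3: at line 2 remove [byr,wfqag] add [dtqw,xpdr,dyadf] -> 6 lines: webuh krahc dtqw xpdr dyadf lboo
Hunk 4: at line 1 remove [krahc,dtqw] add [niyf,ngt] -> 6 lines: webuh niyf ngt xpdr dyadf lboo
Hunk 5: at line 1 remove [ngt,xpdr] add [gqx,cicr] -> 6 lines: webuh niyf gqx cicr dyadf lboo
Final line count: 6

Answer: 6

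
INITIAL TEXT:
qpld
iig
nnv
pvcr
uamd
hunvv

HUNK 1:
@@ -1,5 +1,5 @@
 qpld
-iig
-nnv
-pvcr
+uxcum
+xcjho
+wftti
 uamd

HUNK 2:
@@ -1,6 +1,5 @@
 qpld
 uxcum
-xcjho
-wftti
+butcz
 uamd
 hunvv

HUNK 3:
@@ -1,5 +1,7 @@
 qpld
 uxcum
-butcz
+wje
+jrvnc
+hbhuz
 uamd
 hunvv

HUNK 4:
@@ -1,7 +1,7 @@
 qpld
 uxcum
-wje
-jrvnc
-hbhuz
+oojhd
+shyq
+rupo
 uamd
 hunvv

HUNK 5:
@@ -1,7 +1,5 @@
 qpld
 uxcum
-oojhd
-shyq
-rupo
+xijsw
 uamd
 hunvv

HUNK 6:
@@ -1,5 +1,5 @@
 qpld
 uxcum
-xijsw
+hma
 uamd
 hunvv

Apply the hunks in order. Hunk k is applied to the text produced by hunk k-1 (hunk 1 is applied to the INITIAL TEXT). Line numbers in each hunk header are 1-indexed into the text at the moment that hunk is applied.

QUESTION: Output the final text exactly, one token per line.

Hunk 1: at line 1 remove [iig,nnv,pvcr] add [uxcum,xcjho,wftti] -> 6 lines: qpld uxcum xcjho wftti uamd hunvv
Hunk 2: at line 1 remove [xcjho,wftti] add [butcz] -> 5 lines: qpld uxcum butcz uamd hunvv
Hunk 3: at line 1 remove [butcz] add [wje,jrvnc,hbhuz] -> 7 lines: qpld uxcum wje jrvnc hbhuz uamd hunvv
Hunk 4: at line 1 remove [wje,jrvnc,hbhuz] add [oojhd,shyq,rupo] -> 7 lines: qpld uxcum oojhd shyq rupo uamd hunvv
Hunk 5: at line 1 remove [oojhd,shyq,rupo] add [xijsw] -> 5 lines: qpld uxcum xijsw uamd hunvv
Hunk 6: at line 1 remove [xijsw] add [hma] -> 5 lines: qpld uxcum hma uamd hunvv

Answer: qpld
uxcum
hma
uamd
hunvv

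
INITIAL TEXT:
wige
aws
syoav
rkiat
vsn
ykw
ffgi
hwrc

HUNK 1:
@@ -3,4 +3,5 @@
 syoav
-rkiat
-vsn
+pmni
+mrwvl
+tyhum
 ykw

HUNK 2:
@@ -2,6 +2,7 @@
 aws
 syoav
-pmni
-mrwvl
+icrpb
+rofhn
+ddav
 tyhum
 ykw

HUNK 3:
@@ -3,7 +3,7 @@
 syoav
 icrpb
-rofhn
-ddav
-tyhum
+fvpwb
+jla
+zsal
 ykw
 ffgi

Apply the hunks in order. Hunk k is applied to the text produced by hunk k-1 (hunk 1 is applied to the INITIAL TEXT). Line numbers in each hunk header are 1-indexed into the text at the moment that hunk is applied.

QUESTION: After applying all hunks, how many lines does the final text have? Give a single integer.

Answer: 10

Derivation:
Hunk 1: at line 3 remove [rkiat,vsn] add [pmni,mrwvl,tyhum] -> 9 lines: wige aws syoav pmni mrwvl tyhum ykw ffgi hwrc
Hunk 2: at line 2 remove [pmni,mrwvl] add [icrpb,rofhn,ddav] -> 10 lines: wige aws syoav icrpb rofhn ddav tyhum ykw ffgi hwrc
Hunk 3: at line 3 remove [rofhn,ddav,tyhum] add [fvpwb,jla,zsal] -> 10 lines: wige aws syoav icrpb fvpwb jla zsal ykw ffgi hwrc
Final line count: 10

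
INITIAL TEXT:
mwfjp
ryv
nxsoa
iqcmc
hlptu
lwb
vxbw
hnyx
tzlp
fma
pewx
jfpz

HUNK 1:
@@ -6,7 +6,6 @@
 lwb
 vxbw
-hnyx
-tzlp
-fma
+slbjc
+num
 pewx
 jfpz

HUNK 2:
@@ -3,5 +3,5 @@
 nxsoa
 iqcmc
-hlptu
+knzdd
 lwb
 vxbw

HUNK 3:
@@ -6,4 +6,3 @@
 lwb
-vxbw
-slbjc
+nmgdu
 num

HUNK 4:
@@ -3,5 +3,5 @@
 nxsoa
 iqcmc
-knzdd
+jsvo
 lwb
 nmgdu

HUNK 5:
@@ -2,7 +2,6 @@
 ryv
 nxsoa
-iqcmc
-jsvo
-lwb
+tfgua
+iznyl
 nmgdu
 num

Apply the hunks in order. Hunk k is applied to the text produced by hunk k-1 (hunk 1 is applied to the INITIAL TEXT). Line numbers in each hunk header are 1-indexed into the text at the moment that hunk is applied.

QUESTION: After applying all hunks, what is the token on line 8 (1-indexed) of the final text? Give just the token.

Answer: pewx

Derivation:
Hunk 1: at line 6 remove [hnyx,tzlp,fma] add [slbjc,num] -> 11 lines: mwfjp ryv nxsoa iqcmc hlptu lwb vxbw slbjc num pewx jfpz
Hunk 2: at line 3 remove [hlptu] add [knzdd] -> 11 lines: mwfjp ryv nxsoa iqcmc knzdd lwb vxbw slbjc num pewx jfpz
Hunk 3: at line 6 remove [vxbw,slbjc] add [nmgdu] -> 10 lines: mwfjp ryv nxsoa iqcmc knzdd lwb nmgdu num pewx jfpz
Hunk 4: at line 3 remove [knzdd] add [jsvo] -> 10 lines: mwfjp ryv nxsoa iqcmc jsvo lwb nmgdu num pewx jfpz
Hunk 5: at line 2 remove [iqcmc,jsvo,lwb] add [tfgua,iznyl] -> 9 lines: mwfjp ryv nxsoa tfgua iznyl nmgdu num pewx jfpz
Final line 8: pewx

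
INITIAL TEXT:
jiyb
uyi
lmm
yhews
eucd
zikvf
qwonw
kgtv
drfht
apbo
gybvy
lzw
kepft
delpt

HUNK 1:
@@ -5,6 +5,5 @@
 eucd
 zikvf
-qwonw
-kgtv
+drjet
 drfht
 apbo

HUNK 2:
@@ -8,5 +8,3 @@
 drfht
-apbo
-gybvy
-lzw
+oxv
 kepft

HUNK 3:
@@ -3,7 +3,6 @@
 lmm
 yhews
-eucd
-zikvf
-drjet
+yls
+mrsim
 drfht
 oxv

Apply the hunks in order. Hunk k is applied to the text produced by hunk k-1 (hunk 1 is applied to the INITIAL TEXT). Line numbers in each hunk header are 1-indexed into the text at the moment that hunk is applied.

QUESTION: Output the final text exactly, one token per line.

Answer: jiyb
uyi
lmm
yhews
yls
mrsim
drfht
oxv
kepft
delpt

Derivation:
Hunk 1: at line 5 remove [qwonw,kgtv] add [drjet] -> 13 lines: jiyb uyi lmm yhews eucd zikvf drjet drfht apbo gybvy lzw kepft delpt
Hunk 2: at line 8 remove [apbo,gybvy,lzw] add [oxv] -> 11 lines: jiyb uyi lmm yhews eucd zikvf drjet drfht oxv kepft delpt
Hunk 3: at line 3 remove [eucd,zikvf,drjet] add [yls,mrsim] -> 10 lines: jiyb uyi lmm yhews yls mrsim drfht oxv kepft delpt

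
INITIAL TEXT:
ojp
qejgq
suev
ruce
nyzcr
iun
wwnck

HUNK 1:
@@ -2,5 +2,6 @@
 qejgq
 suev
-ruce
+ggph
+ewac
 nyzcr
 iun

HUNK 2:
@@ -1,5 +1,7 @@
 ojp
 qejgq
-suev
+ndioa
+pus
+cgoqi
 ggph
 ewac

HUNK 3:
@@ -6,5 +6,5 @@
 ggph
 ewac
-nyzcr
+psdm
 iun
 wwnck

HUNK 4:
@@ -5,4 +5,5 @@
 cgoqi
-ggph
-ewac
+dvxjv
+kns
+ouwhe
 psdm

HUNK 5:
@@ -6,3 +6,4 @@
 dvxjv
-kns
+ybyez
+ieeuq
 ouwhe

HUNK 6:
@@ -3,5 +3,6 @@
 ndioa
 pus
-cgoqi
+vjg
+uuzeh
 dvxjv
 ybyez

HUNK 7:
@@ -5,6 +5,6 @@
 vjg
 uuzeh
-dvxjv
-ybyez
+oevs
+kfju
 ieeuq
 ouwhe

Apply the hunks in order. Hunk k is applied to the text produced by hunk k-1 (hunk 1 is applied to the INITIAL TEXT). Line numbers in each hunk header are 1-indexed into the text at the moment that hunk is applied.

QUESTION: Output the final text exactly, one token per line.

Hunk 1: at line 2 remove [ruce] add [ggph,ewac] -> 8 lines: ojp qejgq suev ggph ewac nyzcr iun wwnck
Hunk 2: at line 1 remove [suev] add [ndioa,pus,cgoqi] -> 10 lines: ojp qejgq ndioa pus cgoqi ggph ewac nyzcr iun wwnck
Hunk 3: at line 6 remove [nyzcr] add [psdm] -> 10 lines: ojp qejgq ndioa pus cgoqi ggph ewac psdm iun wwnck
Hunk 4: at line 5 remove [ggph,ewac] add [dvxjv,kns,ouwhe] -> 11 lines: ojp qejgq ndioa pus cgoqi dvxjv kns ouwhe psdm iun wwnck
Hunk 5: at line 6 remove [kns] add [ybyez,ieeuq] -> 12 lines: ojp qejgq ndioa pus cgoqi dvxjv ybyez ieeuq ouwhe psdm iun wwnck
Hunk 6: at line 3 remove [cgoqi] add [vjg,uuzeh] -> 13 lines: ojp qejgq ndioa pus vjg uuzeh dvxjv ybyez ieeuq ouwhe psdm iun wwnck
Hunk 7: at line 5 remove [dvxjv,ybyez] add [oevs,kfju] -> 13 lines: ojp qejgq ndioa pus vjg uuzeh oevs kfju ieeuq ouwhe psdm iun wwnck

Answer: ojp
qejgq
ndioa
pus
vjg
uuzeh
oevs
kfju
ieeuq
ouwhe
psdm
iun
wwnck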